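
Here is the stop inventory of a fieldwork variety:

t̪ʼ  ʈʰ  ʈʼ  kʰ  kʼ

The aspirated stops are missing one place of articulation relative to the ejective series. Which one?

dental: aspirated —, ejective /t̪ʼ/.
retroflex: aspirated /ʈʰ/, ejective /ʈʼ/.
velar: aspirated /kʰ/, ejective /kʼ/.
Every place of articulation has an aspirated member except dental, where /t̪ʰ/ would be expected.

dental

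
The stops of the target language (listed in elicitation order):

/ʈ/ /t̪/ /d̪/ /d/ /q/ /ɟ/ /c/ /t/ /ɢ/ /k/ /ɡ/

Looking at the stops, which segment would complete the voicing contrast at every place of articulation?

/ɖ/

dental: voiceless /t̪/, voiced /d̪/.
alveolar: voiceless /t/, voiced /d/.
retroflex: voiceless /ʈ/, voiced —.
palatal: voiceless /c/, voiced /ɟ/.
velar: voiceless /k/, voiced /ɡ/.
uvular: voiceless /q/, voiced /ɢ/.
The retroflex row has no voiced member, so the gap is the voiced retroflex stop /ɖ/.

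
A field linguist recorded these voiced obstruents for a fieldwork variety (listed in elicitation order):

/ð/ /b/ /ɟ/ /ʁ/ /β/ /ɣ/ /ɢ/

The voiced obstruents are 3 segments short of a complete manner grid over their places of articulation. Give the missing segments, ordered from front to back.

/d̪/, /ʝ/, /ɡ/

Stop: /b/ (bilabial), /ɟ/ (palatal), /ɢ/ (uvular).
Fricative: /β/ (bilabial), /ð/ (dental), /ɣ/ (velar), /ʁ/ (uvular).
Gaps, from front to back: dental lacks stop (/d̪/); palatal lacks fricative (/ʝ/); velar lacks stop (/ɡ/).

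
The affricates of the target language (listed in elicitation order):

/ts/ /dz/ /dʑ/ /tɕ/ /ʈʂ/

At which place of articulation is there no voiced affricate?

Voiceless: /ts/ (alveolar), /ʈʂ/ (retroflex), /tɕ/ (alveolo-palatal).
Voiced: /dz/ (alveolar), /dʑ/ (alveolo-palatal).
Every place of articulation has a voiced member except retroflex, where /ɖʐ/ would be expected.

retroflex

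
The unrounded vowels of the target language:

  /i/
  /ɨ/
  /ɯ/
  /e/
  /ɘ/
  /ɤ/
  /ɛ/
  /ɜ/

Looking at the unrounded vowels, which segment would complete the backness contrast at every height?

Front: /i/ (high), /e/ (high-mid), /ɛ/ (low-mid).
Central: /ɨ/ (high), /ɘ/ (high-mid), /ɜ/ (low-mid).
Back: /ɯ/ (high), /ɤ/ (high-mid).
The low-mid row has no back member, so the gap is the low-mid back unrounded vowel /ʌ/.

/ʌ/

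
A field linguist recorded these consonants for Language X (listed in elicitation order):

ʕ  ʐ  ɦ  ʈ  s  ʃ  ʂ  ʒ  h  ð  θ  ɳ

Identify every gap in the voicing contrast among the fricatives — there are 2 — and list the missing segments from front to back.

/z/, /ħ/

Voiceless: /θ/ (dental), /s/ (alveolar), /ʃ/ (postalveolar), /ʂ/ (retroflex), /h/ (glottal).
Voiced: /ð/ (dental), /ʒ/ (postalveolar), /ʐ/ (retroflex), /ʕ/ (pharyngeal), /ɦ/ (glottal).
Gaps, from front to back: alveolar lacks voiced (/z/); pharyngeal lacks voiceless (/ħ/).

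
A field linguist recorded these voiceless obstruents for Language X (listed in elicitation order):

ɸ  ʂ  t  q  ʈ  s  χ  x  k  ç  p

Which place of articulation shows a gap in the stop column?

place of articulation  stop      fricative
bilabial          p         ɸ       
alveolar          t         s       
retroflex         ʈ         ʂ       
palatal           —         ç       
velar             k         x       
uvular            q         χ       
Every place of articulation has a stop member except palatal, where /c/ would be expected.

palatal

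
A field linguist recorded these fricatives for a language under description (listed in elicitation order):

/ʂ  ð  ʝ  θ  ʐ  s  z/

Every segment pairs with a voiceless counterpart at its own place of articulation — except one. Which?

/ʝ/

Dental: /θ/ ~ /ð/
Alveolar: /s/ ~ /z/
Retroflex: /ʂ/ ~ /ʐ/
Palatal: only /ʝ/ (voiced); no voiceless partner.
So /ʝ/ is the unpaired segment.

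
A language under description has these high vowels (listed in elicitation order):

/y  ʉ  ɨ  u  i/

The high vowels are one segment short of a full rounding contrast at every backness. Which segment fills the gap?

/ɯ/

Unrounded: /i/ (front), /ɨ/ (central).
Rounded: /y/ (front), /ʉ/ (central), /u/ (back).
The back row has no unrounded member, so the gap is the back unrounded vowel /ɯ/.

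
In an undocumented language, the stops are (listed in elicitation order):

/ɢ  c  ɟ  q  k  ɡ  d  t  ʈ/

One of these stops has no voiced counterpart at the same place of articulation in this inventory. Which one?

/ʈ/

Alveolar: /t/ ~ /d/
Palatal: /c/ ~ /ɟ/
Velar: /k/ ~ /ɡ/
Uvular: /q/ ~ /ɢ/
Retroflex: only /ʈ/ (voiceless); no voiced partner.
So /ʈ/ is the unpaired segment.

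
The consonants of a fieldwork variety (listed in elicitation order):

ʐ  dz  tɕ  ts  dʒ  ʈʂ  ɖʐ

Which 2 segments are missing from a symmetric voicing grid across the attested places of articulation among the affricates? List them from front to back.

/tʃ/, /dʑ/

Voiceless: /ts/ (alveolar), /ʈʂ/ (retroflex), /tɕ/ (alveolo-palatal).
Voiced: /dz/ (alveolar), /dʒ/ (postalveolar), /ɖʐ/ (retroflex).
Gaps, from front to back: postalveolar lacks voiceless (/tʃ/); alveolo-palatal lacks voiced (/dʑ/).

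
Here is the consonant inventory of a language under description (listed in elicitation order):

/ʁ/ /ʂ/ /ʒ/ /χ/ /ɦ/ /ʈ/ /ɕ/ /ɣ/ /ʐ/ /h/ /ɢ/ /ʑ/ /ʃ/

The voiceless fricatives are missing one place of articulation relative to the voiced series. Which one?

velar

Voiceless: /ʃ/ (postalveolar), /ʂ/ (retroflex), /ɕ/ (alveolo-palatal), /χ/ (uvular), /h/ (glottal).
Voiced: /ʒ/ (postalveolar), /ʐ/ (retroflex), /ʑ/ (alveolo-palatal), /ɣ/ (velar), /ʁ/ (uvular), /ɦ/ (glottal).
Every place of articulation has a voiceless member except velar, where /x/ would be expected.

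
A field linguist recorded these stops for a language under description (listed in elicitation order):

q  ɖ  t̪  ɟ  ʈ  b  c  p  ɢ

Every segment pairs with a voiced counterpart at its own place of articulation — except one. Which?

Bilabial: /p/ ~ /b/
Retroflex: /ʈ/ ~ /ɖ/
Palatal: /c/ ~ /ɟ/
Uvular: /q/ ~ /ɢ/
Dental: only /t̪/ (voiceless); no voiced partner.
So /t̪/ is the unpaired segment.

/t̪/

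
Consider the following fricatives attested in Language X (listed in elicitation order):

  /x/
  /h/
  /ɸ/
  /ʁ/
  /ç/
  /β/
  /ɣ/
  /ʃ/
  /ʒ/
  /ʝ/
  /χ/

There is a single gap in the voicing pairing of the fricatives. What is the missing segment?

bilabial: voiceless /ɸ/, voiced /β/.
postalveolar: voiceless /ʃ/, voiced /ʒ/.
palatal: voiceless /ç/, voiced /ʝ/.
velar: voiceless /x/, voiced /ɣ/.
uvular: voiceless /χ/, voiced /ʁ/.
glottal: voiceless /h/, voiced —.
The glottal row has no voiced member, so the gap is the voiced glottal fricative /ɦ/.

/ɦ/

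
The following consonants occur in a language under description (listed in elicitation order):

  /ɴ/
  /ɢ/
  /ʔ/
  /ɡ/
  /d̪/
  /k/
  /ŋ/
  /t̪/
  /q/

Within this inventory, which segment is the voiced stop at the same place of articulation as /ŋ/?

/ŋ/ is a velar nasal.
The voiced stop at the same place is a voiced velar stop — in this inventory, /ɡ/.

/ɡ/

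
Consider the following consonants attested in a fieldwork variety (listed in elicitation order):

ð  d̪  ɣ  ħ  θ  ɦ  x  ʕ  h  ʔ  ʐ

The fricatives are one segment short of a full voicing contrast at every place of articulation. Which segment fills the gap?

place of articulation  voiceless  voiced  
dental            θ         ð       
retroflex         —         ʐ       
velar             x         ɣ       
pharyngeal        ħ         ʕ       
glottal           h         ɦ       
The retroflex row has no voiceless member, so the gap is the voiceless retroflex fricative /ʂ/.

/ʂ/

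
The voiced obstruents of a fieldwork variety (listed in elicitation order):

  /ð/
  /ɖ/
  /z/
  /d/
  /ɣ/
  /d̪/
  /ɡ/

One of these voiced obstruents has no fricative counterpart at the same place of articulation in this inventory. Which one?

Dental: /d̪/ ~ /ð/
Alveolar: /d/ ~ /z/
Velar: /ɡ/ ~ /ɣ/
Retroflex: only /ɖ/ (stop); no fricative partner.
So /ɖ/ is the unpaired segment.

/ɖ/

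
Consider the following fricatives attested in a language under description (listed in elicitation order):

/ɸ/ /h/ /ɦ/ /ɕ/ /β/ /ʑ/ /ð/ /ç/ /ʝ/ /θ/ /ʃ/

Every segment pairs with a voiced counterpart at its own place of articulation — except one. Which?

Bilabial: /ɸ/ ~ /β/
Dental: /θ/ ~ /ð/
Alveolo-palatal: /ɕ/ ~ /ʑ/
Palatal: /ç/ ~ /ʝ/
Glottal: /h/ ~ /ɦ/
Postalveolar: only /ʃ/ (voiceless); no voiced partner.
So /ʃ/ is the unpaired segment.

/ʃ/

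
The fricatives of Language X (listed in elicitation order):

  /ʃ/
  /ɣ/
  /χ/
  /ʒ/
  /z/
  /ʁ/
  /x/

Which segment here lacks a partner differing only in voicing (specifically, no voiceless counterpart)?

Postalveolar: /ʃ/ ~ /ʒ/
Velar: /x/ ~ /ɣ/
Uvular: /χ/ ~ /ʁ/
Alveolar: only /z/ (voiced); no voiceless partner.
So /z/ is the unpaired segment.

/z/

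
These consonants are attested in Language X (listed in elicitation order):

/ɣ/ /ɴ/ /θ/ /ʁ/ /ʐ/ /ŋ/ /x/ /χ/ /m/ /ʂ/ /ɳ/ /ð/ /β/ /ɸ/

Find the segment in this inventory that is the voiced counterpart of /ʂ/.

/ʂ/ is a voiceless retroflex fricative.
The voiced counterpart is a voiced retroflex fricative — in this inventory, /ʐ/.

/ʐ/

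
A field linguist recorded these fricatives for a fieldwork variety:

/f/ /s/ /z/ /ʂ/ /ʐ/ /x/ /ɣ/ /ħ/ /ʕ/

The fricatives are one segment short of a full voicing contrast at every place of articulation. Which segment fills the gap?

labiodental: voiceless /f/, voiced —.
alveolar: voiceless /s/, voiced /z/.
retroflex: voiceless /ʂ/, voiced /ʐ/.
velar: voiceless /x/, voiced /ɣ/.
pharyngeal: voiceless /ħ/, voiced /ʕ/.
The labiodental row has no voiced member, so the gap is the voiced labiodental fricative /v/.

/v/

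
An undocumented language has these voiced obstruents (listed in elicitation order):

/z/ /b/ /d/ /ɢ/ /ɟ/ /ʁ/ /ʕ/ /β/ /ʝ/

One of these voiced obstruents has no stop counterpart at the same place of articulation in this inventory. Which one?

Bilabial: /b/ ~ /β/
Alveolar: /d/ ~ /z/
Palatal: /ɟ/ ~ /ʝ/
Uvular: /ɢ/ ~ /ʁ/
Pharyngeal: only /ʕ/ (fricative); no stop partner.
So /ʕ/ is the unpaired segment.

/ʕ/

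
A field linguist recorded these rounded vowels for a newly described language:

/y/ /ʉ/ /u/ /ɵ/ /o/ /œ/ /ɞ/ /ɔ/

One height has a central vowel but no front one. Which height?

Front: /y/ (high), /œ/ (low-mid).
Central: /ʉ/ (high), /ɵ/ (high-mid), /ɞ/ (low-mid).
Back: /u/ (high), /o/ (high-mid), /ɔ/ (low-mid).
Every height has a front member except high-mid, where /ø/ would be expected.

high-mid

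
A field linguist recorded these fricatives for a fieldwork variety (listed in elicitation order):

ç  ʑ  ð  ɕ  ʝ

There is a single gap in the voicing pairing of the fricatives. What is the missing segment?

place of articulation  voiceless  voiced  
dental            —         ð       
alveolo-palatal   ɕ         ʑ       
palatal           ç         ʝ       
The dental row has no voiceless member, so the gap is the voiceless dental fricative /θ/.

/θ/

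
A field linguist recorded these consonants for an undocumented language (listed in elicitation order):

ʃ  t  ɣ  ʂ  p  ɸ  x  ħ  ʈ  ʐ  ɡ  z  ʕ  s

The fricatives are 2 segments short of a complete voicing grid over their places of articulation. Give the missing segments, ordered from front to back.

/β/, /ʒ/

Voiceless: /ɸ/ (bilabial), /s/ (alveolar), /ʃ/ (postalveolar), /ʂ/ (retroflex), /x/ (velar), /ħ/ (pharyngeal).
Voiced: /z/ (alveolar), /ʐ/ (retroflex), /ɣ/ (velar), /ʕ/ (pharyngeal).
Gaps, from front to back: bilabial lacks voiced (/β/); postalveolar lacks voiced (/ʒ/).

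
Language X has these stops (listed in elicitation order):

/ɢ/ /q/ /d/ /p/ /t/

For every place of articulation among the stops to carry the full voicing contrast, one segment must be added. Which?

Voiceless: /p/ (bilabial), /t/ (alveolar), /q/ (uvular).
Voiced: /d/ (alveolar), /ɢ/ (uvular).
The bilabial row has no voiced member, so the gap is the voiced bilabial stop /b/.

/b/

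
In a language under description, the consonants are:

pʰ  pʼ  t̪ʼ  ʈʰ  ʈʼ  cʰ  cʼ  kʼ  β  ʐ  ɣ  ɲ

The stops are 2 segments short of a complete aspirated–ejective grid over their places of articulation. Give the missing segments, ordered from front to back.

bilabial: aspirated /pʰ/, ejective /pʼ/.
dental: aspirated —, ejective /t̪ʼ/.
retroflex: aspirated /ʈʰ/, ejective /ʈʼ/.
palatal: aspirated /cʰ/, ejective /cʼ/.
velar: aspirated —, ejective /kʼ/.
Gaps, from front to back: dental lacks aspirated (/t̪ʰ/); velar lacks aspirated (/kʰ/).

/t̪ʰ/, /kʰ/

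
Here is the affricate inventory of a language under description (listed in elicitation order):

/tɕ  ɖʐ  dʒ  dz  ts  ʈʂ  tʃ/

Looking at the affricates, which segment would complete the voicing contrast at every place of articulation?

/dʑ/

place of articulation  voiceless  voiced  
alveolar          ts        dz      
postalveolar      tʃ        dʒ      
retroflex         ʈʂ        ɖʐ      
alveolo-palatal   tɕ        —       
The alveolo-palatal row has no voiced member, so the gap is the voiced alveolo-palatal affricate /dʑ/.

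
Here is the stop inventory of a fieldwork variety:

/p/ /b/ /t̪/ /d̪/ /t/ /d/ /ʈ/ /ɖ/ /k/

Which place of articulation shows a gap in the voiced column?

velar

place of articulation  voiceless  voiced  
bilabial          p         b       
dental            t̪        d̪      
alveolar          t         d       
retroflex         ʈ         ɖ       
velar             k         —       
Every place of articulation has a voiced member except velar, where /ɡ/ would be expected.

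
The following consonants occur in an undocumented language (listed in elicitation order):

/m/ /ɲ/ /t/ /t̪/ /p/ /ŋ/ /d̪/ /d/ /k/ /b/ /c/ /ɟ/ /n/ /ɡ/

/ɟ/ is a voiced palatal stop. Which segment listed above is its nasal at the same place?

The nasal at the same place is a palatal nasal — in this inventory, /ɲ/.

/ɲ/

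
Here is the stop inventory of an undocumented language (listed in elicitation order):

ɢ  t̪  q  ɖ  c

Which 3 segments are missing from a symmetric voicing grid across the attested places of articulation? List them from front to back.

Voiceless: /t̪/ (dental), /c/ (palatal), /q/ (uvular).
Voiced: /ɖ/ (retroflex), /ɢ/ (uvular).
Gaps, from front to back: dental lacks voiced (/d̪/); retroflex lacks voiceless (/ʈ/); palatal lacks voiced (/ɟ/).

/d̪/, /ʈ/, /ɟ/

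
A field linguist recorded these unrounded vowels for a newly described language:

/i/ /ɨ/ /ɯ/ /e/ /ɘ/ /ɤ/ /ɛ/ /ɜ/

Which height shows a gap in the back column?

high: front /i/, central /ɨ/, back /ɯ/.
high-mid: front /e/, central /ɘ/, back /ɤ/.
low-mid: front /ɛ/, central /ɜ/, back —.
Every height has a back member except low-mid, where /ʌ/ would be expected.

low-mid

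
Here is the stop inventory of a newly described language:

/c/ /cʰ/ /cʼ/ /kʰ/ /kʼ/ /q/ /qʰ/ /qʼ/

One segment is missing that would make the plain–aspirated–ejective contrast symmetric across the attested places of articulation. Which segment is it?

/k/

place of articulation  plain     aspirated  ejective
palatal           c         cʰ        cʼ      
velar             —         kʰ        kʼ      
uvular            q         qʰ        qʼ      
The velar row has no plain member, so the gap is the plain velar stop /k/.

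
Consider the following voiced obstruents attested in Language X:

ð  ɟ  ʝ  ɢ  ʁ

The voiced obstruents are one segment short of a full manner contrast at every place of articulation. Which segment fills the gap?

Stop: /ɟ/ (palatal), /ɢ/ (uvular).
Fricative: /ð/ (dental), /ʝ/ (palatal), /ʁ/ (uvular).
The dental row has no stop member, so the gap is the dental stop /d̪/.

/d̪/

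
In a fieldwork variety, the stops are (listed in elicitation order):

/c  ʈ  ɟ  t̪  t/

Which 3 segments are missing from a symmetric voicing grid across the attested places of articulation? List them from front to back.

place of articulation  voiceless  voiced  
dental            t̪        —       
alveolar          t         —       
retroflex         ʈ         —       
palatal           c         ɟ       
Gaps, from front to back: dental lacks voiced (/d̪/); alveolar lacks voiced (/d/); retroflex lacks voiced (/ɖ/).

/d̪/, /d/, /ɖ/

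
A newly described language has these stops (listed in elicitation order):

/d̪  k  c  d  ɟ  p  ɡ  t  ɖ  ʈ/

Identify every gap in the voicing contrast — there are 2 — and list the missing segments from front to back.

/b/, /t̪/

place of articulation  voiceless  voiced  
bilabial          p         —       
dental            —         d̪      
alveolar          t         d       
retroflex         ʈ         ɖ       
palatal           c         ɟ       
velar             k         ɡ       
Gaps, from front to back: bilabial lacks voiced (/b/); dental lacks voiceless (/t̪/).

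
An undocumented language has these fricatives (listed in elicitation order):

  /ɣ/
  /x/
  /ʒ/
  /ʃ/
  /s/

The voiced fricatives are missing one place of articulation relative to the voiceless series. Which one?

alveolar

place of articulation  voiceless  voiced  
alveolar          s         —       
postalveolar      ʃ         ʒ       
velar             x         ɣ       
Every place of articulation has a voiced member except alveolar, where /z/ would be expected.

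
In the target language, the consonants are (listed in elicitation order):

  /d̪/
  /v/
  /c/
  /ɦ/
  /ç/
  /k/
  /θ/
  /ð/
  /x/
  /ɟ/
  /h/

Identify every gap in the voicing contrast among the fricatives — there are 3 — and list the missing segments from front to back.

Voiceless: /θ/ (dental), /ç/ (palatal), /x/ (velar), /h/ (glottal).
Voiced: /v/ (labiodental), /ð/ (dental), /ɦ/ (glottal).
Gaps, from front to back: labiodental lacks voiceless (/f/); palatal lacks voiced (/ʝ/); velar lacks voiced (/ɣ/).

/f/, /ʝ/, /ɣ/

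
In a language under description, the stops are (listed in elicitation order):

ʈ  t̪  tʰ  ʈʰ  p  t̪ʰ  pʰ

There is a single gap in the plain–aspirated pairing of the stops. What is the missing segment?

place of articulation  plain     aspirated
bilabial          p         pʰ      
dental            t̪        t̪ʰ     
alveolar          —         tʰ      
retroflex         ʈ         ʈʰ      
The alveolar row has no plain member, so the gap is the plain alveolar stop /t/.

/t/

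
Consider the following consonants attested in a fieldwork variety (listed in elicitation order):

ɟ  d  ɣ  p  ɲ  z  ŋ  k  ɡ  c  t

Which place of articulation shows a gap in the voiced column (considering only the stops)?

Voiceless: /p/ (bilabial), /t/ (alveolar), /c/ (palatal), /k/ (velar).
Voiced: /d/ (alveolar), /ɟ/ (palatal), /ɡ/ (velar).
Every place of articulation has a voiced member except bilabial, where /b/ would be expected.

bilabial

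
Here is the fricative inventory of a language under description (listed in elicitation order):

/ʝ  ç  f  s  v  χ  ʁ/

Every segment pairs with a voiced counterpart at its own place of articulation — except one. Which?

Labiodental: /f/ ~ /v/
Palatal: /ç/ ~ /ʝ/
Uvular: /χ/ ~ /ʁ/
Alveolar: only /s/ (voiceless); no voiced partner.
So /s/ is the unpaired segment.

/s/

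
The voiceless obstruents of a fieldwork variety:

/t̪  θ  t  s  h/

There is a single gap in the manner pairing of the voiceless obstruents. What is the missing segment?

Stop: /t̪/ (dental), /t/ (alveolar).
Fricative: /θ/ (dental), /s/ (alveolar), /h/ (glottal).
The glottal row has no stop member, so the gap is the glottal stop /ʔ/.

/ʔ/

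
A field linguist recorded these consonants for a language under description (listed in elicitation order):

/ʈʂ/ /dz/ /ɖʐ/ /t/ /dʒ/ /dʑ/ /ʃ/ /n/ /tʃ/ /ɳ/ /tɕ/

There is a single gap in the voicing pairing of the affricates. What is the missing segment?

/ts/

alveolar: voiceless —, voiced /dz/.
postalveolar: voiceless /tʃ/, voiced /dʒ/.
retroflex: voiceless /ʈʂ/, voiced /ɖʐ/.
alveolo-palatal: voiceless /tɕ/, voiced /dʑ/.
The alveolar row has no voiceless member, so the gap is the voiceless alveolar affricate /ts/.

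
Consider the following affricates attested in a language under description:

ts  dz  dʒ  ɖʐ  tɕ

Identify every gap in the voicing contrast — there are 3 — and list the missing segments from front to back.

alveolar: voiceless /ts/, voiced /dz/.
postalveolar: voiceless —, voiced /dʒ/.
retroflex: voiceless —, voiced /ɖʐ/.
alveolo-palatal: voiceless /tɕ/, voiced —.
Gaps, from front to back: postalveolar lacks voiceless (/tʃ/); retroflex lacks voiceless (/ʈʂ/); alveolo-palatal lacks voiced (/dʑ/).

/tʃ/, /ʈʂ/, /dʑ/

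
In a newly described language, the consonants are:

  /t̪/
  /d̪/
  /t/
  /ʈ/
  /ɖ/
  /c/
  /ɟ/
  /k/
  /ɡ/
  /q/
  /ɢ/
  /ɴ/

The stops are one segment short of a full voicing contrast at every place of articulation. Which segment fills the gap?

place of articulation  voiceless  voiced  
dental            t̪        d̪      
alveolar          t         —       
retroflex         ʈ         ɖ       
palatal           c         ɟ       
velar             k         ɡ       
uvular            q         ɢ       
The alveolar row has no voiced member, so the gap is the voiced alveolar stop /d/.

/d/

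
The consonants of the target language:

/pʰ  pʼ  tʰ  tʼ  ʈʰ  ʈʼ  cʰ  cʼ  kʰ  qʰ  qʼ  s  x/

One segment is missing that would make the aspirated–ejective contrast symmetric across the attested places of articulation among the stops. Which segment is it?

/kʼ/

bilabial: aspirated /pʰ/, ejective /pʼ/.
alveolar: aspirated /tʰ/, ejective /tʼ/.
retroflex: aspirated /ʈʰ/, ejective /ʈʼ/.
palatal: aspirated /cʰ/, ejective /cʼ/.
velar: aspirated /kʰ/, ejective —.
uvular: aspirated /qʰ/, ejective /qʼ/.
The velar row has no ejective member, so the gap is the ejective velar stop /kʼ/.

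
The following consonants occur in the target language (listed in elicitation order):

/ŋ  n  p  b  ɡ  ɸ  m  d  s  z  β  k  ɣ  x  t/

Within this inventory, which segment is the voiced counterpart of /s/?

/s/ is a voiceless alveolar fricative.
The voiced counterpart is a voiced alveolar fricative — in this inventory, /z/.

/z/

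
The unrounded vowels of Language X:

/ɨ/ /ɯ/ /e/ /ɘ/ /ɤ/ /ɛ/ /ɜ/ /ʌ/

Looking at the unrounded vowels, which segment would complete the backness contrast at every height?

/i/

high: front —, central /ɨ/, back /ɯ/.
high-mid: front /e/, central /ɘ/, back /ɤ/.
low-mid: front /ɛ/, central /ɜ/, back /ʌ/.
The high row has no front member, so the gap is the high front unrounded vowel /i/.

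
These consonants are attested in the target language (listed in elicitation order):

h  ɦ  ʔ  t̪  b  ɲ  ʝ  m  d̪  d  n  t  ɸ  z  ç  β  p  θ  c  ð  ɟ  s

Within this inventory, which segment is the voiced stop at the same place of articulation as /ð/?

/ð/ is a voiced dental fricative.
The voiced stop at the same place is a voiced dental stop — in this inventory, /d̪/.

/d̪/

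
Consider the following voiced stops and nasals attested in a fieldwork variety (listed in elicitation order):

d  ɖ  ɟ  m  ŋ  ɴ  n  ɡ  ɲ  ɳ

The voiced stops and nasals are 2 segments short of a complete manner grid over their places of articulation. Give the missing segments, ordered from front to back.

Oral stop: /d/ (alveolar), /ɖ/ (retroflex), /ɟ/ (palatal), /ɡ/ (velar).
Nasal: /m/ (bilabial), /n/ (alveolar), /ɳ/ (retroflex), /ɲ/ (palatal), /ŋ/ (velar), /ɴ/ (uvular).
Gaps, from front to back: bilabial lacks oral stop (/b/); uvular lacks oral stop (/ɢ/).

/b/, /ɢ/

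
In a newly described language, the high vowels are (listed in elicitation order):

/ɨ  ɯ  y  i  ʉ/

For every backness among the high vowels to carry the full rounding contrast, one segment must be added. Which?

/u/

backness          unrounded  rounded 
front             i         y       
central           ɨ         ʉ       
back              ɯ         —       
The back row has no rounded member, so the gap is the back rounded vowel /u/.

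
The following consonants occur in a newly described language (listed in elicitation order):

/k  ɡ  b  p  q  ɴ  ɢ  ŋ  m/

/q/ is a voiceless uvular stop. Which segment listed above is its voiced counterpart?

The voiced counterpart is a voiced uvular stop — in this inventory, /ɢ/.

/ɢ/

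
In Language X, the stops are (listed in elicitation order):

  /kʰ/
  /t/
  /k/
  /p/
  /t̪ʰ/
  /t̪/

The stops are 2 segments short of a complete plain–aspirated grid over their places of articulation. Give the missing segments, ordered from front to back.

place of articulation  plain     aspirated
bilabial          p         —       
dental            t̪        t̪ʰ     
alveolar          t         —       
velar             k         kʰ      
Gaps, from front to back: bilabial lacks aspirated (/pʰ/); alveolar lacks aspirated (/tʰ/).

/pʰ/, /tʰ/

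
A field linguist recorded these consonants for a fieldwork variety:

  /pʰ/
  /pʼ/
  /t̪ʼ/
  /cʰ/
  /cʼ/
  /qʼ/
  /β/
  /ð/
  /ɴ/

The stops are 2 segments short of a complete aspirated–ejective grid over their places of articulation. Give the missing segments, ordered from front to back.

/t̪ʰ/, /qʰ/

bilabial: aspirated /pʰ/, ejective /pʼ/.
dental: aspirated —, ejective /t̪ʼ/.
palatal: aspirated /cʰ/, ejective /cʼ/.
uvular: aspirated —, ejective /qʼ/.
Gaps, from front to back: dental lacks aspirated (/t̪ʰ/); uvular lacks aspirated (/qʰ/).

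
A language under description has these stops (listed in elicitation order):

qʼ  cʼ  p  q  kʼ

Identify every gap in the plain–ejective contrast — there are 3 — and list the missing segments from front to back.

/pʼ/, /c/, /k/

bilabial: plain /p/, ejective —.
palatal: plain —, ejective /cʼ/.
velar: plain —, ejective /kʼ/.
uvular: plain /q/, ejective /qʼ/.
Gaps, from front to back: bilabial lacks ejective (/pʼ/); palatal lacks plain (/c/); velar lacks plain (/k/).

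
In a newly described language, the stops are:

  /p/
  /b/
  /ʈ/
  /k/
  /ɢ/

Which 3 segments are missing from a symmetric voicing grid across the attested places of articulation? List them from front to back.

place of articulation  voiceless  voiced  
bilabial          p         b       
retroflex         ʈ         —       
velar             k         —       
uvular            —         ɢ       
Gaps, from front to back: retroflex lacks voiced (/ɖ/); velar lacks voiced (/ɡ/); uvular lacks voiceless (/q/).

/ɖ/, /ɡ/, /q/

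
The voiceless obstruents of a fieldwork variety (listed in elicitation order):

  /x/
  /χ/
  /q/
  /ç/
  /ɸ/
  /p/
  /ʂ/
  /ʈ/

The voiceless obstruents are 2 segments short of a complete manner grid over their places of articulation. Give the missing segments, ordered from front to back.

Stop: /p/ (bilabial), /ʈ/ (retroflex), /q/ (uvular).
Fricative: /ɸ/ (bilabial), /ʂ/ (retroflex), /ç/ (palatal), /x/ (velar), /χ/ (uvular).
Gaps, from front to back: palatal lacks stop (/c/); velar lacks stop (/k/).

/c/, /k/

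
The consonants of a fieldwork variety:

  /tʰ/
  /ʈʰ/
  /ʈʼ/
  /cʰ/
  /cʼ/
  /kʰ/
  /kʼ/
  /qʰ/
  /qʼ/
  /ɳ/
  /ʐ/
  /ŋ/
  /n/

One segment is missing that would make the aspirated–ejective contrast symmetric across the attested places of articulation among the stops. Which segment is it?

alveolar: aspirated /tʰ/, ejective —.
retroflex: aspirated /ʈʰ/, ejective /ʈʼ/.
palatal: aspirated /cʰ/, ejective /cʼ/.
velar: aspirated /kʰ/, ejective /kʼ/.
uvular: aspirated /qʰ/, ejective /qʼ/.
The alveolar row has no ejective member, so the gap is the ejective alveolar stop /tʼ/.

/tʼ/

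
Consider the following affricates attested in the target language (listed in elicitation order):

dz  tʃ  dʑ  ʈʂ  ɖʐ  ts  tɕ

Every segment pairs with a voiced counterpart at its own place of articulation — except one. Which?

/tʃ/

Alveolar: /ts/ ~ /dz/
Retroflex: /ʈʂ/ ~ /ɖʐ/
Alveolo-palatal: /tɕ/ ~ /dʑ/
Postalveolar: only /tʃ/ (voiceless); no voiced partner.
So /tʃ/ is the unpaired segment.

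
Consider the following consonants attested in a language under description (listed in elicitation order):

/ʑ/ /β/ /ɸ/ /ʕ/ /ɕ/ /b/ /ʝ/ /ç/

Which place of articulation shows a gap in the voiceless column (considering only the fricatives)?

pharyngeal

Voiceless: /ɸ/ (bilabial), /ɕ/ (alveolo-palatal), /ç/ (palatal).
Voiced: /β/ (bilabial), /ʑ/ (alveolo-palatal), /ʝ/ (palatal), /ʕ/ (pharyngeal).
Every place of articulation has a voiceless member except pharyngeal, where /ħ/ would be expected.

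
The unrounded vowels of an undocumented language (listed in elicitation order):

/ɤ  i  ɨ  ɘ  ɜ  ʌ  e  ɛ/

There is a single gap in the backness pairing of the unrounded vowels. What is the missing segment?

/ɯ/

high: front /i/, central /ɨ/, back —.
high-mid: front /e/, central /ɘ/, back /ɤ/.
low-mid: front /ɛ/, central /ɜ/, back /ʌ/.
The high row has no back member, so the gap is the high back unrounded vowel /ɯ/.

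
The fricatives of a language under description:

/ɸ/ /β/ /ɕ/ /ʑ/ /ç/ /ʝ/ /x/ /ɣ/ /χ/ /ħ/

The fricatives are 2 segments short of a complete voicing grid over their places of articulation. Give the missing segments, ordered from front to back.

Voiceless: /ɸ/ (bilabial), /ɕ/ (alveolo-palatal), /ç/ (palatal), /x/ (velar), /χ/ (uvular), /ħ/ (pharyngeal).
Voiced: /β/ (bilabial), /ʑ/ (alveolo-palatal), /ʝ/ (palatal), /ɣ/ (velar).
Gaps, from front to back: uvular lacks voiced (/ʁ/); pharyngeal lacks voiced (/ʕ/).

/ʁ/, /ʕ/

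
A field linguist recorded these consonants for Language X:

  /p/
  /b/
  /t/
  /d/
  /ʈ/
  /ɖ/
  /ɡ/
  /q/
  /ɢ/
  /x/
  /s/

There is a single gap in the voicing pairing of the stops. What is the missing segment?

place of articulation  voiceless  voiced  
bilabial          p         b       
alveolar          t         d       
retroflex         ʈ         ɖ       
velar             —         ɡ       
uvular            q         ɢ       
The velar row has no voiceless member, so the gap is the voiceless velar stop /k/.

/k/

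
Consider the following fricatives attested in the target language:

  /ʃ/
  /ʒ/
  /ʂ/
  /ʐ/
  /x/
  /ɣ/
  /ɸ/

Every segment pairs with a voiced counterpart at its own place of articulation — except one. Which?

Postalveolar: /ʃ/ ~ /ʒ/
Retroflex: /ʂ/ ~ /ʐ/
Velar: /x/ ~ /ɣ/
Bilabial: only /ɸ/ (voiceless); no voiced partner.
So /ɸ/ is the unpaired segment.

/ɸ/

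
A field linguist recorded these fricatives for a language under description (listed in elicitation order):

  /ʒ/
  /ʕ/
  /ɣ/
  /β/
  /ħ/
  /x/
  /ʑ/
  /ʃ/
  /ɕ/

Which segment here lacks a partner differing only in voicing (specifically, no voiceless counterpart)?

/β/

Postalveolar: /ʃ/ ~ /ʒ/
Alveolo-palatal: /ɕ/ ~ /ʑ/
Velar: /x/ ~ /ɣ/
Pharyngeal: /ħ/ ~ /ʕ/
Bilabial: only /β/ (voiced); no voiceless partner.
So /β/ is the unpaired segment.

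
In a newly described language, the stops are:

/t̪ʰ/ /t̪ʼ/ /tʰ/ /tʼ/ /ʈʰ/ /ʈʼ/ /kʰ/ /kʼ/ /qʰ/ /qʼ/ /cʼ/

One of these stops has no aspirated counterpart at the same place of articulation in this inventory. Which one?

/cʼ/

Dental: /t̪ʰ/ ~ /t̪ʼ/
Alveolar: /tʰ/ ~ /tʼ/
Retroflex: /ʈʰ/ ~ /ʈʼ/
Velar: /kʰ/ ~ /kʼ/
Uvular: /qʰ/ ~ /qʼ/
Palatal: only /cʼ/ (ejective); no aspirated partner.
So /cʼ/ is the unpaired segment.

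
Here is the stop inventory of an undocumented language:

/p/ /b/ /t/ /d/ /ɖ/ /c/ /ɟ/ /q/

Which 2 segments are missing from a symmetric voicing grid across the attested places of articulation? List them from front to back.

bilabial: voiceless /p/, voiced /b/.
alveolar: voiceless /t/, voiced /d/.
retroflex: voiceless —, voiced /ɖ/.
palatal: voiceless /c/, voiced /ɟ/.
uvular: voiceless /q/, voiced —.
Gaps, from front to back: retroflex lacks voiceless (/ʈ/); uvular lacks voiced (/ɢ/).

/ʈ/, /ɢ/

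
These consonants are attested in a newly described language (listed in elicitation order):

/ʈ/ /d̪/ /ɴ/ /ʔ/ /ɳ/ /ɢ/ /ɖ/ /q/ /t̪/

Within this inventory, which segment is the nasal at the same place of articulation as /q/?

/ɴ/

/q/ is a voiceless uvular stop.
The nasal at the same place is an uvular nasal — in this inventory, /ɴ/.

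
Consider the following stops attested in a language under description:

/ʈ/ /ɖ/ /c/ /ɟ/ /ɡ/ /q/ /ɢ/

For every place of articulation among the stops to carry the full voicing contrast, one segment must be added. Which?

/k/

Voiceless: /ʈ/ (retroflex), /c/ (palatal), /q/ (uvular).
Voiced: /ɖ/ (retroflex), /ɟ/ (palatal), /ɡ/ (velar), /ɢ/ (uvular).
The velar row has no voiceless member, so the gap is the voiceless velar stop /k/.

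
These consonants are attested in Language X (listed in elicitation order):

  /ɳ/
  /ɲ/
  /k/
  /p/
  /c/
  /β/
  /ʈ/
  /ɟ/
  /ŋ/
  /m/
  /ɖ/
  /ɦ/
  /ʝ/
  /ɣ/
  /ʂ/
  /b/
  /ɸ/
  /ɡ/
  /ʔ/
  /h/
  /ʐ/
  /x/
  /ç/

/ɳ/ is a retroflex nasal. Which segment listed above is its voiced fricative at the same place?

The voiced fricative at the same place is a voiced retroflex fricative — in this inventory, /ʐ/.

/ʐ/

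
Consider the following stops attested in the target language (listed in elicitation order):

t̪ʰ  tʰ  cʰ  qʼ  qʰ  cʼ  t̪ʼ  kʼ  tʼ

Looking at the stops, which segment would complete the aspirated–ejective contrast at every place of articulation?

/kʰ/

place of articulation  aspirated  ejective
dental            t̪ʰ       t̪ʼ     
alveolar          tʰ        tʼ      
palatal           cʰ        cʼ      
velar             —         kʼ      
uvular            qʰ        qʼ      
The velar row has no aspirated member, so the gap is the aspirated velar stop /kʰ/.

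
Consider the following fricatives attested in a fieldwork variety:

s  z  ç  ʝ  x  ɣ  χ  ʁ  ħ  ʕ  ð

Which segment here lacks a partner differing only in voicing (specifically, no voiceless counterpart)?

Alveolar: /s/ ~ /z/
Palatal: /ç/ ~ /ʝ/
Velar: /x/ ~ /ɣ/
Uvular: /χ/ ~ /ʁ/
Pharyngeal: /ħ/ ~ /ʕ/
Dental: only /ð/ (voiced); no voiceless partner.
So /ð/ is the unpaired segment.

/ð/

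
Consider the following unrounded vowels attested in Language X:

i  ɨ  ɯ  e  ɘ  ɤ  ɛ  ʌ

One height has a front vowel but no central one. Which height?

Front: /i/ (high), /e/ (high-mid), /ɛ/ (low-mid).
Central: /ɨ/ (high), /ɘ/ (high-mid).
Back: /ɯ/ (high), /ɤ/ (high-mid), /ʌ/ (low-mid).
Every height has a central member except low-mid, where /ɜ/ would be expected.

low-mid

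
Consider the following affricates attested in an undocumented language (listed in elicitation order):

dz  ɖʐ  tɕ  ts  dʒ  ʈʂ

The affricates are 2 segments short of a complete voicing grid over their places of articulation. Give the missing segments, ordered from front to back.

place of articulation  voiceless  voiced  
alveolar          ts        dz      
postalveolar      —         dʒ      
retroflex         ʈʂ        ɖʐ      
alveolo-palatal   tɕ        —       
Gaps, from front to back: postalveolar lacks voiceless (/tʃ/); alveolo-palatal lacks voiced (/dʑ/).

/tʃ/, /dʑ/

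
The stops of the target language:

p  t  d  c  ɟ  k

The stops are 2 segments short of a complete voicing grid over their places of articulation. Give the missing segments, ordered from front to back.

Voiceless: /p/ (bilabial), /t/ (alveolar), /c/ (palatal), /k/ (velar).
Voiced: /d/ (alveolar), /ɟ/ (palatal).
Gaps, from front to back: bilabial lacks voiced (/b/); velar lacks voiced (/ɡ/).

/b/, /ɡ/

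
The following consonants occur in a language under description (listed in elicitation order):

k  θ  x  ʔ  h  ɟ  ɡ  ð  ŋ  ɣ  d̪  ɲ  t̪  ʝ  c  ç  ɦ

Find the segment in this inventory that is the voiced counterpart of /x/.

/ɣ/

/x/ is a voiceless velar fricative.
The voiced counterpart is a voiced velar fricative — in this inventory, /ɣ/.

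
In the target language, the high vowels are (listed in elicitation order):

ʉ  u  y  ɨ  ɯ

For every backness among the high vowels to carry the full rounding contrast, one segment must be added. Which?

front: unrounded —, rounded /y/.
central: unrounded /ɨ/, rounded /ʉ/.
back: unrounded /ɯ/, rounded /u/.
The front row has no unrounded member, so the gap is the front unrounded vowel /i/.

/i/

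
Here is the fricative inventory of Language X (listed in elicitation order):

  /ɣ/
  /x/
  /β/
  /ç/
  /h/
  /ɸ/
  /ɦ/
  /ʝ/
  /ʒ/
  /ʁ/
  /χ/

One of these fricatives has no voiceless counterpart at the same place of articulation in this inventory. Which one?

Bilabial: /ɸ/ ~ /β/
Palatal: /ç/ ~ /ʝ/
Velar: /x/ ~ /ɣ/
Uvular: /χ/ ~ /ʁ/
Glottal: /h/ ~ /ɦ/
Postalveolar: only /ʒ/ (voiced); no voiceless partner.
So /ʒ/ is the unpaired segment.

/ʒ/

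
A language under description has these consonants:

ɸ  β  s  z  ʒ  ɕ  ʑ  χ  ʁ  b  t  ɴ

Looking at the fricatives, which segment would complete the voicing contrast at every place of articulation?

bilabial: voiceless /ɸ/, voiced /β/.
alveolar: voiceless /s/, voiced /z/.
postalveolar: voiceless —, voiced /ʒ/.
alveolo-palatal: voiceless /ɕ/, voiced /ʑ/.
uvular: voiceless /χ/, voiced /ʁ/.
The postalveolar row has no voiceless member, so the gap is the voiceless postalveolar fricative /ʃ/.

/ʃ/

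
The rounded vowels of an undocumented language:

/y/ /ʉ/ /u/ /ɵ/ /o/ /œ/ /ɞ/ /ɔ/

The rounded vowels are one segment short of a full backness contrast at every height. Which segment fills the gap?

Front: /y/ (high), /œ/ (low-mid).
Central: /ʉ/ (high), /ɵ/ (high-mid), /ɞ/ (low-mid).
Back: /u/ (high), /o/ (high-mid), /ɔ/ (low-mid).
The high-mid row has no front member, so the gap is the high-mid front rounded vowel /ø/.

/ø/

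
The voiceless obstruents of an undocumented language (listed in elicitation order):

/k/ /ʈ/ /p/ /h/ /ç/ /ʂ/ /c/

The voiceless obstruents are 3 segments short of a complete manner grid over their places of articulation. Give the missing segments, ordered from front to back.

/ɸ/, /x/, /ʔ/

place of articulation  stop      fricative
bilabial          p         —       
retroflex         ʈ         ʂ       
palatal           c         ç       
velar             k         —       
glottal           —         h       
Gaps, from front to back: bilabial lacks fricative (/ɸ/); velar lacks fricative (/x/); glottal lacks stop (/ʔ/).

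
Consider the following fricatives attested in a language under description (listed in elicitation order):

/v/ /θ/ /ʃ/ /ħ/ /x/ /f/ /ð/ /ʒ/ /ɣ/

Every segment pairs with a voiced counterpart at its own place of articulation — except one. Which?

Labiodental: /f/ ~ /v/
Dental: /θ/ ~ /ð/
Postalveolar: /ʃ/ ~ /ʒ/
Velar: /x/ ~ /ɣ/
Pharyngeal: only /ħ/ (voiceless); no voiced partner.
So /ħ/ is the unpaired segment.

/ħ/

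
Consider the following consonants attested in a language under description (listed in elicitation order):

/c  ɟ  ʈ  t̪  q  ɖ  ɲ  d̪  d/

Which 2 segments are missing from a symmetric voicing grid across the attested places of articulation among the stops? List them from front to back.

dental: voiceless /t̪/, voiced /d̪/.
alveolar: voiceless —, voiced /d/.
retroflex: voiceless /ʈ/, voiced /ɖ/.
palatal: voiceless /c/, voiced /ɟ/.
uvular: voiceless /q/, voiced —.
Gaps, from front to back: alveolar lacks voiceless (/t/); uvular lacks voiced (/ɢ/).

/t/, /ɢ/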